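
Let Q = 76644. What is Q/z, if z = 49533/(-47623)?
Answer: -1216672404/16511 ≈ -73689.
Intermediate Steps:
z = -49533/47623 (z = 49533*(-1/47623) = -49533/47623 ≈ -1.0401)
Q/z = 76644/(-49533/47623) = 76644*(-47623/49533) = -1216672404/16511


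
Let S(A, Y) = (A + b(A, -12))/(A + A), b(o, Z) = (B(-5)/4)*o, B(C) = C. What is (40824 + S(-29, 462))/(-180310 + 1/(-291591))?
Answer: -95230996281/420614185688 ≈ -0.22641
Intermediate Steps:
b(o, Z) = -5*o/4 (b(o, Z) = (-5/4)*o = (-5*¼)*o = -5*o/4)
S(A, Y) = -⅛ (S(A, Y) = (A - 5*A/4)/(A + A) = (-A/4)/((2*A)) = (-A/4)*(1/(2*A)) = -⅛)
(40824 + S(-29, 462))/(-180310 + 1/(-291591)) = (40824 - ⅛)/(-180310 + 1/(-291591)) = 326591/(8*(-180310 - 1/291591)) = 326591/(8*(-52576773211/291591)) = (326591/8)*(-291591/52576773211) = -95230996281/420614185688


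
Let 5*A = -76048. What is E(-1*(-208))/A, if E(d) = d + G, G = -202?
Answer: -15/38024 ≈ -0.00039449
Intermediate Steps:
A = -76048/5 (A = (⅕)*(-76048) = -76048/5 ≈ -15210.)
E(d) = -202 + d (E(d) = d - 202 = -202 + d)
E(-1*(-208))/A = (-202 - 1*(-208))/(-76048/5) = (-202 + 208)*(-5/76048) = 6*(-5/76048) = -15/38024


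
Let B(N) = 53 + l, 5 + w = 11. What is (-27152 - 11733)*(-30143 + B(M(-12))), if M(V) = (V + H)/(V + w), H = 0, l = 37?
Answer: 1168610905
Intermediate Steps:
w = 6 (w = -5 + 11 = 6)
M(V) = V/(6 + V) (M(V) = (V + 0)/(V + 6) = V/(6 + V))
B(N) = 90 (B(N) = 53 + 37 = 90)
(-27152 - 11733)*(-30143 + B(M(-12))) = (-27152 - 11733)*(-30143 + 90) = -38885*(-30053) = 1168610905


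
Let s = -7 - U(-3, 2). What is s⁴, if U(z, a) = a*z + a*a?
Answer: 625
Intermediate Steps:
U(z, a) = a² + a*z (U(z, a) = a*z + a² = a² + a*z)
s = -5 (s = -7 - 2*(2 - 3) = -7 - 2*(-1) = -7 - 1*(-2) = -7 + 2 = -5)
s⁴ = (-5)⁴ = 625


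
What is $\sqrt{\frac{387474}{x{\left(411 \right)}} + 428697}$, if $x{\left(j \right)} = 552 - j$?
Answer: $\frac{\sqrt{953062099}}{47} \approx 656.84$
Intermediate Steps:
$\sqrt{\frac{387474}{x{\left(411 \right)}} + 428697} = \sqrt{\frac{387474}{552 - 411} + 428697} = \sqrt{\frac{387474}{141} + 428697} = \sqrt{387474 \cdot \frac{1}{141} + 428697} = \sqrt{\frac{129158}{47} + 428697} = \sqrt{\frac{20277917}{47}} = \frac{\sqrt{953062099}}{47}$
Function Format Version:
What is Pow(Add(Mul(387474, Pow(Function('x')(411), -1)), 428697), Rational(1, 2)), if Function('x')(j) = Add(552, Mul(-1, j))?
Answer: Mul(Rational(1, 47), Pow(953062099, Rational(1, 2))) ≈ 656.84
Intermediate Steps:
Pow(Add(Mul(387474, Pow(Function('x')(411), -1)), 428697), Rational(1, 2)) = Pow(Add(Mul(387474, Pow(Add(552, Mul(-1, 411)), -1)), 428697), Rational(1, 2)) = Pow(Add(Mul(387474, Pow(Add(552, -411), -1)), 428697), Rational(1, 2)) = Pow(Add(Mul(387474, Pow(141, -1)), 428697), Rational(1, 2)) = Pow(Add(Mul(387474, Rational(1, 141)), 428697), Rational(1, 2)) = Pow(Add(Rational(129158, 47), 428697), Rational(1, 2)) = Pow(Rational(20277917, 47), Rational(1, 2)) = Mul(Rational(1, 47), Pow(953062099, Rational(1, 2)))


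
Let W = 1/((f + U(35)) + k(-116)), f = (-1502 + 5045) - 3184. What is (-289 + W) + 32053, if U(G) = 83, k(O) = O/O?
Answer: 14071453/443 ≈ 31764.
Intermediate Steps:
k(O) = 1
f = 359 (f = 3543 - 3184 = 359)
W = 1/443 (W = 1/((359 + 83) + 1) = 1/(442 + 1) = 1/443 ≈ 0.0022573)
(-289 + W) + 32053 = (-289 + 1/443) + 32053 = -128026/443 + 32053 = 14071453/443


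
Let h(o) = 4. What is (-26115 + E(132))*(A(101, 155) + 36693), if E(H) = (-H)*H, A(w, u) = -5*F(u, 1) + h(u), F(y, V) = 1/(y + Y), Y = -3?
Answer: -242857886121/152 ≈ -1.5977e+9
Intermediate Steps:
F(y, V) = 1/(-3 + y) (F(y, V) = 1/(y - 3) = 1/(-3 + y))
A(w, u) = 4 - 5/(-3 + u) (A(w, u) = -5/(-3 + u) + 4 = 4 - 5/(-3 + u))
E(H) = -H**2
(-26115 + E(132))*(A(101, 155) + 36693) = (-26115 - 1*132**2)*((-17 + 4*155)/(-3 + 155) + 36693) = (-26115 - 1*17424)*((-17 + 620)/152 + 36693) = (-26115 - 17424)*((1/152)*603 + 36693) = -43539*(603/152 + 36693) = -43539*5577939/152 = -242857886121/152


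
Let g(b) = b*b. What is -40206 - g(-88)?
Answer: -47950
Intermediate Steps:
g(b) = b**2
-40206 - g(-88) = -40206 - 1*(-88)**2 = -40206 - 1*7744 = -40206 - 7744 = -47950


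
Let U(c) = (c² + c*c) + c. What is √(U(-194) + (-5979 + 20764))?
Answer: √89863 ≈ 299.77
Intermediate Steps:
U(c) = c + 2*c² (U(c) = (c² + c²) + c = 2*c² + c = c + 2*c²)
√(U(-194) + (-5979 + 20764)) = √(-194*(1 + 2*(-194)) + (-5979 + 20764)) = √(-194*(1 - 388) + 14785) = √(-194*(-387) + 14785) = √(75078 + 14785) = √89863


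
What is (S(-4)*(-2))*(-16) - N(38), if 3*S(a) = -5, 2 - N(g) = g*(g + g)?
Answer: 8498/3 ≈ 2832.7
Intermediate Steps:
N(g) = 2 - 2*g**2 (N(g) = 2 - g*(g + g) = 2 - g*2*g = 2 - 2*g**2)
S(a) = -5/3 (S(a) = (1/3)*(-5) = -5/3)
(S(-4)*(-2))*(-16) - N(38) = -5/3*(-2)*(-16) - (2 - 2*38**2) = (10/3)*(-16) - (2 - 2*1444) = -160/3 - (2 - 2888) = -160/3 - 1*(-2886) = -160/3 + 2886 = 8498/3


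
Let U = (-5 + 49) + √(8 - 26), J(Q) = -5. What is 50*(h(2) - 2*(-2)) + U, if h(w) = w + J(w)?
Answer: 94 + 3*I*√2 ≈ 94.0 + 4.2426*I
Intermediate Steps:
h(w) = -5 + w (h(w) = w - 5 = -5 + w)
U = 44 + 3*I*√2 (U = 44 + √(-18) = 44 + 3*I*√2 ≈ 44.0 + 4.2426*I)
50*(h(2) - 2*(-2)) + U = 50*((-5 + 2) - 2*(-2)) + (44 + 3*I*√2) = 50*(-3 + 4) + (44 + 3*I*√2) = 50*1 + (44 + 3*I*√2) = 50 + (44 + 3*I*√2) = 94 + 3*I*√2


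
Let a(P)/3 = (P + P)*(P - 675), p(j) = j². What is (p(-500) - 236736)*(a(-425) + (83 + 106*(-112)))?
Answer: 37049150704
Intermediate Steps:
a(P) = 6*P*(-675 + P) (a(P) = 3*((P + P)*(P - 675)) = 3*((2*P)*(-675 + P)) = 3*(2*P*(-675 + P)) = 6*P*(-675 + P))
(p(-500) - 236736)*(a(-425) + (83 + 106*(-112))) = ((-500)² - 236736)*(6*(-425)*(-675 - 425) + (83 + 106*(-112))) = (250000 - 236736)*(6*(-425)*(-1100) + (83 - 11872)) = 13264*(2805000 - 11789) = 13264*2793211 = 37049150704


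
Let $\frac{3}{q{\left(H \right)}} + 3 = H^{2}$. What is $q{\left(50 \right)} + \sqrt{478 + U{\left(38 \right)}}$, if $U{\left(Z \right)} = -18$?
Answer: $\frac{3}{2497} + 2 \sqrt{115} \approx 21.449$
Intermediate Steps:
$q{\left(H \right)} = \frac{3}{-3 + H^{2}}$
$q{\left(50 \right)} + \sqrt{478 + U{\left(38 \right)}} = \frac{3}{-3 + 50^{2}} + \sqrt{478 - 18} = \frac{3}{-3 + 2500} + \sqrt{460} = \frac{3}{2497} + 2 \sqrt{115}$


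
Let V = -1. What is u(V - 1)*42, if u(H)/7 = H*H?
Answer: 1176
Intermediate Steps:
u(H) = 7*H² (u(H) = 7*(H*H) = 7*H²)
u(V - 1)*42 = (7*(-1 - 1)²)*42 = (7*(-2)²)*42 = (7*4)*42 = 28*42 = 1176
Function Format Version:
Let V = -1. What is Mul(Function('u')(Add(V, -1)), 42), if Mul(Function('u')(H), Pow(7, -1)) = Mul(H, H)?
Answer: 1176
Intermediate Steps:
Function('u')(H) = Mul(7, Pow(H, 2)) (Function('u')(H) = Mul(7, Mul(H, H)) = Mul(7, Pow(H, 2)))
Mul(Function('u')(Add(V, -1)), 42) = Mul(Mul(7, Pow(Add(-1, -1), 2)), 42) = Mul(Mul(7, Pow(-2, 2)), 42) = Mul(Mul(7, 4), 42) = Mul(28, 42) = 1176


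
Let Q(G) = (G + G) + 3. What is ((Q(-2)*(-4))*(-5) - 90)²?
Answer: 12100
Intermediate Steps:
Q(G) = 3 + 2*G (Q(G) = 2*G + 3 = 3 + 2*G)
((Q(-2)*(-4))*(-5) - 90)² = (((3 + 2*(-2))*(-4))*(-5) - 90)² = (((3 - 4)*(-4))*(-5) - 90)² = (-1*(-4)*(-5) - 90)² = (4*(-5) - 90)² = (-20 - 90)² = (-110)² = 12100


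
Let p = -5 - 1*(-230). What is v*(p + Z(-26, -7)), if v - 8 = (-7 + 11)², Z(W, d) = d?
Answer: 5232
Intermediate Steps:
p = 225 (p = -5 + 230 = 225)
v = 24 (v = 8 + (-7 + 11)² = 8 + 4² = 8 + 16 = 24)
v*(p + Z(-26, -7)) = 24*(225 - 7) = 24*218 = 5232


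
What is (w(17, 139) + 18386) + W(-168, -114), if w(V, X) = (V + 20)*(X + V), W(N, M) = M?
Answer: 24044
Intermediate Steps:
w(V, X) = (20 + V)*(V + X)
(w(17, 139) + 18386) + W(-168, -114) = ((17**2 + 20*17 + 20*139 + 17*139) + 18386) - 114 = ((289 + 340 + 2780 + 2363) + 18386) - 114 = (5772 + 18386) - 114 = 24158 - 114 = 24044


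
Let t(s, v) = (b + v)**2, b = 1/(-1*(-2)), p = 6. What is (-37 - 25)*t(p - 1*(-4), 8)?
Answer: -8959/2 ≈ -4479.5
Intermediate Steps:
b = 1/2 ≈ 0.50000
t(s, v) = (1/2 + v)**2
(-37 - 25)*t(p - 1*(-4), 8) = (-37 - 25)*((1 + 2*8)**2/4) = -31*(1 + 16)**2/2 = -31*17**2/2 = -31*289/2 = -62*289/4 = -8959/2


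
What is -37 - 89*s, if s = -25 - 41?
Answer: 5837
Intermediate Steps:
s = -66
-37 - 89*s = -37 - 89*(-66) = -37 + 5874 = 5837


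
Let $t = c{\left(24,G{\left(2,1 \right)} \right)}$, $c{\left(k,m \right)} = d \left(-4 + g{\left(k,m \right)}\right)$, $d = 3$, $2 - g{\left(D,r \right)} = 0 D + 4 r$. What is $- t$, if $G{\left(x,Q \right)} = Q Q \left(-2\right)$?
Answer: $-18$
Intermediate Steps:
$g{\left(D,r \right)} = 2 - 4 r$ ($g{\left(D,r \right)} = 2 - \left(0 D + 4 r\right) = 2 - \left(0 + 4 r\right) = 2 - 4 r$)
$G{\left(x,Q \right)} = - 2 Q^{2}$ ($G{\left(x,Q \right)} = Q^{2} \left(-2\right) = - 2 Q^{2}$)
$c{\left(k,m \right)} = -6 - 12 m$ ($c{\left(k,m \right)} = 3 \left(-4 - \left(-2 + 4 m\right)\right) = 3 \left(-2 - 4 m\right) = -6 - 12 m$)
$t = 18$ ($t = -6 - 12 \left(- 2 \cdot 1^{2}\right) = -6 - 12 \left(\left(-2\right) 1\right) = -6 - -24 = -6 + 24 = 18$)
$- t = \left(-1\right) 18 = -18$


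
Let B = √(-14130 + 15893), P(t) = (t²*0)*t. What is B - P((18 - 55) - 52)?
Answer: √1763 ≈ 41.988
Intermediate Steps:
P(t) = 0 (P(t) = 0*t = 0)
B = √1763 ≈ 41.988
B - P((18 - 55) - 52) = √1763 - 1*0 = √1763 + 0 = √1763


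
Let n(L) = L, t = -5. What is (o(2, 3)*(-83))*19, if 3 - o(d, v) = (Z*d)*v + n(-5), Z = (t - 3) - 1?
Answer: -97774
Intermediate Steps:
Z = -9 (Z = (-5 - 3) - 1 = -8 - 1 = -9)
o(d, v) = 8 + 9*d*v (o(d, v) = 3 - ((-9*d)*v - 5) = 3 - (-9*d*v - 5) = 3 - (-5 - 9*d*v) = 3 + (5 + 9*d*v) = 8 + 9*d*v)
(o(2, 3)*(-83))*19 = ((8 + 9*2*3)*(-83))*19 = ((8 + 54)*(-83))*19 = (62*(-83))*19 = -5146*19 = -97774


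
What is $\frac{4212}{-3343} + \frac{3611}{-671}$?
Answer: $- \frac{14897825}{2243153} \approx -6.6415$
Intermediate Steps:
$\frac{4212}{-3343} + \frac{3611}{-671} = 4212 \left(- \frac{1}{3343}\right) + 3611 \left(- \frac{1}{671}\right) = - \frac{4212}{3343} - \frac{3611}{671} = - \frac{14897825}{2243153}$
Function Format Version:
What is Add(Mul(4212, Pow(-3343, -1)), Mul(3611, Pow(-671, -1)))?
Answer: Rational(-14897825, 2243153) ≈ -6.6415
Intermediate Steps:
Add(Mul(4212, Pow(-3343, -1)), Mul(3611, Pow(-671, -1))) = Add(Mul(4212, Rational(-1, 3343)), Mul(3611, Rational(-1, 671))) = Add(Rational(-4212, 3343), Rational(-3611, 671)) = Rational(-14897825, 2243153)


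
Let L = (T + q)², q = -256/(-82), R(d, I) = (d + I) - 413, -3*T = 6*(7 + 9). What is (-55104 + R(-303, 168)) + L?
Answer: -92149156/1681 ≈ -54818.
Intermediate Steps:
T = -32 (T = -2*(7 + 9) = -2*16 = -⅓*96 = -32)
R(d, I) = -413 + I + d (R(d, I) = (I + d) - 413 = -413 + I + d)
q = 128/41 (q = -256*(-1/82) = 128/41 ≈ 3.1220)
L = 1401856/1681 (L = (-32 + 128/41)² = (-1184/41)² = 1401856/1681 ≈ 833.94)
(-55104 + R(-303, 168)) + L = (-55104 + (-413 + 168 - 303)) + 1401856/1681 = (-55104 - 548) + 1401856/1681 = -55652 + 1401856/1681 = -92149156/1681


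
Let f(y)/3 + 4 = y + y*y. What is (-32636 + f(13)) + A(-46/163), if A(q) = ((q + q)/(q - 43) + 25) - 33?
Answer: -226535958/7055 ≈ -32110.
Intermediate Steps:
f(y) = -12 + 3*y + 3*y² (f(y) = -12 + 3*(y + y*y) = -12 + 3*(y + y²) = -12 + (3*y + 3*y²) = -12 + 3*y + 3*y²)
A(q) = -8 + 2*q/(-43 + q) (A(q) = ((2*q)/(-43 + q) + 25) - 33 = (2*q/(-43 + q) + 25) - 33 = (25 + 2*q/(-43 + q)) - 33 = -8 + 2*q/(-43 + q))
(-32636 + f(13)) + A(-46/163) = (-32636 + (-12 + 3*13 + 3*13²)) + 2*(172 - (-138)/163)/(-43 - 46/163) = (-32636 + (-12 + 39 + 3*169)) + 2*(172 - (-138)/163)/(-43 - 46*1/163) = (-32636 + (-12 + 39 + 507)) + 2*(172 - 3*(-46/163))/(-43 - 46/163) = (-32636 + 534) + 2*(172 + 138/163)/(-7055/163) = -32102 + 2*(-163/7055)*(28174/163) = -32102 - 56348/7055 = -226535958/7055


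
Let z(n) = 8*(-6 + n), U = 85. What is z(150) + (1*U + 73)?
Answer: 1310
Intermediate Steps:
z(n) = -48 + 8*n
z(150) + (1*U + 73) = (-48 + 8*150) + (1*85 + 73) = (-48 + 1200) + (85 + 73) = 1152 + 158 = 1310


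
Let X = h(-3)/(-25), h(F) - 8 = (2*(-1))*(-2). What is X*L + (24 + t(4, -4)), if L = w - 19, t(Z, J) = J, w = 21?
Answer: 476/25 ≈ 19.040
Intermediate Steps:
h(F) = 12 (h(F) = 8 + (2*(-1))*(-2) = 8 - 2*(-2) = 8 + 4 = 12)
L = 2 (L = 21 - 19 = 2)
X = -12/25 (X = 12/(-25) = 12*(-1/25) = -12/25 ≈ -0.48000)
X*L + (24 + t(4, -4)) = -12/25*2 + (24 - 4) = -24/25 + 20 = 476/25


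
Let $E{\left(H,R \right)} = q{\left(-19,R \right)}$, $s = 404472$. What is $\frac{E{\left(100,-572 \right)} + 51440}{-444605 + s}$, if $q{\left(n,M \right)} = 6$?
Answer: $- \frac{51446}{40133} \approx -1.2819$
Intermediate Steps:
$E{\left(H,R \right)} = 6$
$\frac{E{\left(100,-572 \right)} + 51440}{-444605 + s} = \frac{6 + 51440}{-444605 + 404472} = \frac{51446}{-40133} = 51446 \left(- \frac{1}{40133}\right) = - \frac{51446}{40133}$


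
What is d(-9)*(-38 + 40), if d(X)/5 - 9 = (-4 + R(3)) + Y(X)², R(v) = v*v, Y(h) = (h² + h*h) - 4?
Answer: 249780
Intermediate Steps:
Y(h) = -4 + 2*h² (Y(h) = (h² + h²) - 4 = 2*h² - 4 = -4 + 2*h²)
R(v) = v²
d(X) = 70 + 5*(-4 + 2*X²)² (d(X) = 45 + 5*((-4 + 3²) + (-4 + 2*X²)²) = 45 + 5*((-4 + 9) + (-4 + 2*X²)²) = 45 + 5*(5 + (-4 + 2*X²)²) = 45 + (25 + 5*(-4 + 2*X²)²) = 70 + 5*(-4 + 2*X²)²)
d(-9)*(-38 + 40) = (70 + 20*(-2 + (-9)²)²)*(-38 + 40) = (70 + 20*(-2 + 81)²)*2 = (70 + 20*79²)*2 = (70 + 20*6241)*2 = (70 + 124820)*2 = 124890*2 = 249780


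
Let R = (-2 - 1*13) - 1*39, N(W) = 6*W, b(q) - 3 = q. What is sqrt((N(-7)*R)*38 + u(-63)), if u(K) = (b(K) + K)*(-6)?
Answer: 3*sqrt(9658) ≈ 294.83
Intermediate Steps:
b(q) = 3 + q
u(K) = -18 - 12*K (u(K) = ((3 + K) + K)*(-6) = (3 + 2*K)*(-6) = -18 - 12*K)
R = -54 (R = (-2 - 13) - 39 = -15 - 39 = -54)
sqrt((N(-7)*R)*38 + u(-63)) = sqrt(((6*(-7))*(-54))*38 + (-18 - 12*(-63))) = sqrt(-42*(-54)*38 + (-18 + 756)) = sqrt(2268*38 + 738) = sqrt(86184 + 738) = sqrt(86922) = 3*sqrt(9658)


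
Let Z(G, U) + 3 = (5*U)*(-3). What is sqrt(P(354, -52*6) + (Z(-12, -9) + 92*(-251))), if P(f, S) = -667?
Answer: I*sqrt(23627) ≈ 153.71*I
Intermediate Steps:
Z(G, U) = -3 - 15*U (Z(G, U) = -3 + (5*U)*(-3) = -3 - 15*U)
sqrt(P(354, -52*6) + (Z(-12, -9) + 92*(-251))) = sqrt(-667 + ((-3 - 15*(-9)) + 92*(-251))) = sqrt(-667 + ((-3 + 135) - 23092)) = sqrt(-667 + (132 - 23092)) = sqrt(-667 - 22960) = sqrt(-23627) = I*sqrt(23627)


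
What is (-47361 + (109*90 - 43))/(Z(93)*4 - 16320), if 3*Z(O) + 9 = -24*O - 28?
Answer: 56391/29018 ≈ 1.9433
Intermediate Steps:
Z(O) = -37/3 - 8*O (Z(O) = -3 + (-24*O - 28)/3 = -3 + (-28 - 24*O)/3 = -3 + (-28/3 - 8*O) = -37/3 - 8*O)
(-47361 + (109*90 - 43))/(Z(93)*4 - 16320) = (-47361 + (109*90 - 43))/((-37/3 - 8*93)*4 - 16320) = (-47361 + (9810 - 43))/((-37/3 - 744)*4 - 16320) = (-47361 + 9767)/(-2269/3*4 - 16320) = -37594/(-9076/3 - 16320) = -37594/(-58036/3) = -37594*(-3/58036) = 56391/29018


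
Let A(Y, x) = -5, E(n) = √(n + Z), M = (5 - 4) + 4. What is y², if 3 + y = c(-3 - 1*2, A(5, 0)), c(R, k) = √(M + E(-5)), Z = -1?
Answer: (3 - √(5 + I*√6))² ≈ 0.20798 - 0.74735*I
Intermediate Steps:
M = 5 (M = 1 + 4 = 5)
E(n) = √(-1 + n) (E(n) = √(n - 1) = √(-1 + n))
c(R, k) = √(5 + I*√6) (c(R, k) = √(5 + √(-1 - 5)) = √(5 + √(-6)) = √(5 + I*√6))
y = -3 + √(5 + I*√6) ≈ -0.70133 + 0.53281*I
y² = (-3 + √(5 + I*√6))²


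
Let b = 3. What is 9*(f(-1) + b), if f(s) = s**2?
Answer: 36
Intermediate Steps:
9*(f(-1) + b) = 9*((-1)**2 + 3) = 9*(1 + 3) = 9*4 = 36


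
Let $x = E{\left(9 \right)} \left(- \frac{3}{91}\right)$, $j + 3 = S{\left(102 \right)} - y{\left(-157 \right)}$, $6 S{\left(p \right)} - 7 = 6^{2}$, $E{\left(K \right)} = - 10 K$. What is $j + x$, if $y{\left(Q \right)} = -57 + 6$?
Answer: $\frac{31741}{546} \approx 58.134$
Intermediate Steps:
$S{\left(p \right)} = \frac{43}{6}$ ($S{\left(p \right)} = \frac{7}{6} + \frac{6^{2}}{6} = \frac{7}{6} + \frac{1}{6} \cdot 36 = \frac{7}{6} + 6 = \frac{43}{6}$)
$y{\left(Q \right)} = -51$
$j = \frac{331}{6}$ ($j = -3 + \left(\frac{43}{6} - -51\right) = -3 + \left(\frac{43}{6} + 51\right) = -3 + \frac{349}{6} = \frac{331}{6} \approx 55.167$)
$x = \frac{270}{91}$ ($x = \left(-10\right) 9 \left(- \frac{3}{91}\right) = - 90 \left(\left(-3\right) \frac{1}{91}\right) = \left(-90\right) \left(- \frac{3}{91}\right) = \frac{270}{91} \approx 2.967$)
$j + x = \frac{331}{6} + \frac{270}{91} = \frac{31741}{546}$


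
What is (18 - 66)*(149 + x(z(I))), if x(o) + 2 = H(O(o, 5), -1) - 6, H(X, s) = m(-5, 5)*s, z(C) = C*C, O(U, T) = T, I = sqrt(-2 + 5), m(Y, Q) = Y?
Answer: -7008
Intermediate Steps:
I = sqrt(3) ≈ 1.7320
z(C) = C**2
H(X, s) = -5*s
x(o) = -3 (x(o) = -2 + (-5*(-1) - 6) = -2 + (5 - 6) = -2 - 1 = -3)
(18 - 66)*(149 + x(z(I))) = (18 - 66)*(149 - 3) = -48*146 = -7008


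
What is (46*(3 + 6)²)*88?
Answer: 327888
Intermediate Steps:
(46*(3 + 6)²)*88 = (46*9²)*88 = (46*81)*88 = 3726*88 = 327888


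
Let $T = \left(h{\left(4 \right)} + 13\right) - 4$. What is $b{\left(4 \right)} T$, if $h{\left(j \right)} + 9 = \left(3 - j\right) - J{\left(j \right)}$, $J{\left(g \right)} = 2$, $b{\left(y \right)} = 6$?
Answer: $-18$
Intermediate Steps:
$h{\left(j \right)} = -8 - j$ ($h{\left(j \right)} = -9 - \left(-1 + j\right) = -8 - j$)
$T = -3$ ($T = \left(\left(-8 - 4\right) + 13\right) - 4 = \left(-12 + 13\right) - 4 = 1 - 4 = -3$)
$b{\left(4 \right)} T = 6 \left(-3\right) = -18$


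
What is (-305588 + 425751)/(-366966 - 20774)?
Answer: -120163/387740 ≈ -0.30991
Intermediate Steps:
(-305588 + 425751)/(-366966 - 20774) = 120163/(-387740) = 120163*(-1/387740) = -120163/387740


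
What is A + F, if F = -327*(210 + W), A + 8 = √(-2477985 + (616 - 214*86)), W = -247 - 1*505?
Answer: 177226 + I*√2495773 ≈ 1.7723e+5 + 1579.8*I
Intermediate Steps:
W = -752 (W = -247 - 505 = -752)
A = -8 + I*√2495773 (A = -8 + √(-2477985 + (616 - 214*86)) = -8 + √(-2477985 + (616 - 18404)) = -8 + √(-2477985 - 17788) = -8 + √(-2495773) = -8 + I*√2495773 ≈ -8.0 + 1579.8*I)
F = 177234 (F = -327*(210 - 752) = -327*(-542) = 177234)
A + F = (-8 + I*√2495773) + 177234 = 177226 + I*√2495773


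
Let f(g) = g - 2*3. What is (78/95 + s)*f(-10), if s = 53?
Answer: -81808/95 ≈ -861.14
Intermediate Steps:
f(g) = -6 + g (f(g) = g - 6 = -6 + g)
(78/95 + s)*f(-10) = (78/95 + 53)*(-6 - 10) = (78*(1/95) + 53)*(-16) = (78/95 + 53)*(-16) = (5113/95)*(-16) = -81808/95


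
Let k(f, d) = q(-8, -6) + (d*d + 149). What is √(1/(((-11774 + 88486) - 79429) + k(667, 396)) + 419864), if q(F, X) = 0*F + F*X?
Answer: √277661377003070/25716 ≈ 647.97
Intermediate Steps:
q(F, X) = F*X (q(F, X) = 0 + F*X = F*X)
k(f, d) = 197 + d² (k(f, d) = -8*(-6) + (d*d + 149) = 48 + (d² + 149) = 48 + (149 + d²) = 197 + d²)
√(1/(((-11774 + 88486) - 79429) + k(667, 396)) + 419864) = √(1/(((-11774 + 88486) - 79429) + (197 + 396²)) + 419864) = √(1/((76712 - 79429) + (197 + 156816)) + 419864) = √(1/(-2717 + 157013) + 419864) = √(1/154296 + 419864) = √(64783335745/154296) = √277661377003070/25716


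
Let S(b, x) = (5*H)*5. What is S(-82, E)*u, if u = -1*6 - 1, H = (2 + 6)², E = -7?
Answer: -11200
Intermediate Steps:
H = 64 (H = 8² = 64)
S(b, x) = 1600 (S(b, x) = (5*64)*5 = 320*5 = 1600)
u = -7 (u = -6 - 1 = -7)
S(-82, E)*u = 1600*(-7) = -11200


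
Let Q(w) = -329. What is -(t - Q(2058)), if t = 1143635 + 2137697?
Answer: -3281661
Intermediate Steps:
t = 3281332
-(t - Q(2058)) = -(3281332 - 1*(-329)) = -(3281332 + 329) = -1*3281661 = -3281661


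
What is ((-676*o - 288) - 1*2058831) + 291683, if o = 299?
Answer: -1969560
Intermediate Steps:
((-676*o - 288) - 1*2058831) + 291683 = ((-676*299 - 288) - 1*2058831) + 291683 = ((-202124 - 288) - 2058831) + 291683 = (-202412 - 2058831) + 291683 = -2261243 + 291683 = -1969560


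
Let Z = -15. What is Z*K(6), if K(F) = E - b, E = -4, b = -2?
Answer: 30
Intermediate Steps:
K(F) = -2 (K(F) = -4 - 1*(-2) = -4 + 2 = -2)
Z*K(6) = -15*(-2) = 30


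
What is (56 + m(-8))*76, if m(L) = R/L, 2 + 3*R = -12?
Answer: 12901/3 ≈ 4300.3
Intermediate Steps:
R = -14/3 (R = -⅔ + (⅓)*(-12) = -⅔ - 4 = -14/3 ≈ -4.6667)
m(L) = -14/(3*L)
(56 + m(-8))*76 = (56 - 14/3/(-8))*76 = (56 - 14/3*(-⅛))*76 = (56 + 7/12)*76 = (679/12)*76 = 12901/3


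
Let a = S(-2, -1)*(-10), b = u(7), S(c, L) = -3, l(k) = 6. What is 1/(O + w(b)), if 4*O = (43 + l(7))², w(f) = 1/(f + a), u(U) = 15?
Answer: 180/108049 ≈ 0.0016659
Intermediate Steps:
b = 15
a = 30 (a = -3*(-10) = 30)
w(f) = 1/(30 + f) (w(f) = 1/(f + 30) = 1/(30 + f))
O = 2401/4 (O = (43 + 6)²/4 = (¼)*49² = (¼)*2401 = 2401/4 ≈ 600.25)
1/(O + w(b)) = 1/(2401/4 + 1/(30 + 15)) = 1/(2401/4 + 1/45) = 1/(108049/180) = 180/108049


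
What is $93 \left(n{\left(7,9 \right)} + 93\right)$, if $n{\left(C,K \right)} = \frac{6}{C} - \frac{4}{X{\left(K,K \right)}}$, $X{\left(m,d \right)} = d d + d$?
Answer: $\frac{916081}{105} \approx 8724.6$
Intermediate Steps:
$X{\left(m,d \right)} = d + d^{2}$ ($X{\left(m,d \right)} = d^{2} + d = d + d^{2}$)
$n{\left(C,K \right)} = \frac{6}{C} - \frac{4}{K \left(1 + K\right)}$
$93 \left(n{\left(7,9 \right)} + 93\right) = 93 \left(\frac{2 \left(\left(-2\right) 7 + 3 \cdot 9 \left(1 + 9\right)\right)}{7 \cdot 9 \left(1 + 9\right)} + 93\right) = 93 \left(2 \cdot \frac{1}{7} \cdot \frac{1}{9} \cdot \frac{1}{10} \left(-14 + 3 \cdot 9 \cdot 10\right) + 93\right) = 93 \left(2 \cdot \frac{1}{7} \cdot \frac{1}{9} \cdot \frac{1}{10} \left(-14 + 270\right) + 93\right) = 93 \left(2 \cdot \frac{1}{7} \cdot \frac{1}{9} \cdot \frac{1}{10} \cdot 256 + 93\right) = 93 \left(\frac{256}{315} + 93\right) = 93 \cdot \frac{29551}{315} = \frac{916081}{105}$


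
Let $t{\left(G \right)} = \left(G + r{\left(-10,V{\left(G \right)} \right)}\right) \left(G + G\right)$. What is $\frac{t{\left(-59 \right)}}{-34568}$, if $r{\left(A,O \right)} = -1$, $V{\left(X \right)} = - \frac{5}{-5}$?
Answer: $- \frac{885}{4321} \approx -0.20481$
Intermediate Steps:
$V{\left(X \right)} = 1$ ($V{\left(X \right)} = \left(-5\right) \left(- \frac{1}{5}\right) = 1$)
$t{\left(G \right)} = 2 G \left(-1 + G\right)$ ($t{\left(G \right)} = \left(G - 1\right) \left(G + G\right) = \left(-1 + G\right) 2 G = 2 G \left(-1 + G\right)$)
$\frac{t{\left(-59 \right)}}{-34568} = \frac{2 \left(-59\right) \left(-1 - 59\right)}{-34568} = 2 \left(-59\right) \left(-60\right) \left(- \frac{1}{34568}\right) = 7080 \left(- \frac{1}{34568}\right) = - \frac{885}{4321}$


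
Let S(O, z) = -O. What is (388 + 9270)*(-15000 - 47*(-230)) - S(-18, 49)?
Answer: -40467038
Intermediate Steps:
(388 + 9270)*(-15000 - 47*(-230)) - S(-18, 49) = (388 + 9270)*(-15000 - 47*(-230)) - (-1)*(-18) = 9658*(-15000 + 10810) - 1*18 = 9658*(-4190) - 18 = -40467020 - 18 = -40467038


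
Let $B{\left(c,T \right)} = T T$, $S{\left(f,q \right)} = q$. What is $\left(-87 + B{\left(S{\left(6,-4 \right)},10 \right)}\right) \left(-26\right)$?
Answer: $-338$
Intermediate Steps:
$B{\left(c,T \right)} = T^{2}$
$\left(-87 + B{\left(S{\left(6,-4 \right)},10 \right)}\right) \left(-26\right) = \left(-87 + 10^{2}\right) \left(-26\right) = \left(-87 + 100\right) \left(-26\right) = 13 \left(-26\right) = -338$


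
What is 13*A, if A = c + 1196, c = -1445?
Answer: -3237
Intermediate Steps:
A = -249 (A = -1445 + 1196 = -249)
13*A = 13*(-249) = -3237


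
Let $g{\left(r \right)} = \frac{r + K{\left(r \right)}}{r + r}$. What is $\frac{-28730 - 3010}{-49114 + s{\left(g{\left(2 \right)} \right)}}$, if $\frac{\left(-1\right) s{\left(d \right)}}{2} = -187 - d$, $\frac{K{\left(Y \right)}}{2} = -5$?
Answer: $\frac{2645}{4062} \approx 0.65116$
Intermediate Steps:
$K{\left(Y \right)} = -10$ ($K{\left(Y \right)} = 2 \left(-5\right) = -10$)
$g{\left(r \right)} = \frac{-10 + r}{2 r}$ ($g{\left(r \right)} = \frac{r - 10}{r + r} = \frac{-10 + r}{2 r}$)
$s{\left(d \right)} = 374 + 2 d$ ($s{\left(d \right)} = - 2 \left(-187 - d\right) = 374 + 2 d$)
$\frac{-28730 - 3010}{-49114 + s{\left(g{\left(2 \right)} \right)}} = \frac{-28730 - 3010}{-49114 + \left(374 + 2 \frac{-10 + 2}{2 \cdot 2}\right)} = - \frac{31740}{-49114 + \left(374 + 2 \cdot \frac{1}{2} \cdot \frac{1}{2} \left(-8\right)\right)} = - \frac{31740}{-49114 + \left(374 + 2 \left(-2\right)\right)} = - \frac{31740}{-49114 + \left(374 - 4\right)} = - \frac{31740}{-49114 + 370} = - \frac{31740}{-48744} = \left(-31740\right) \left(- \frac{1}{48744}\right) = \frac{2645}{4062}$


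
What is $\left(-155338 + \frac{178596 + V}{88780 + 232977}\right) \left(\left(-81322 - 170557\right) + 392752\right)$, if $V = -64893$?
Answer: $- \frac{7040969914137299}{321757} \approx -2.1883 \cdot 10^{10}$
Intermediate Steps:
$\left(-155338 + \frac{178596 + V}{88780 + 232977}\right) \left(\left(-81322 - 170557\right) + 392752\right) = \left(-155338 + \frac{178596 - 64893}{88780 + 232977}\right) \left(\left(-81322 - 170557\right) + 392752\right) = \left(-155338 + \frac{113703}{321757}\right) \left(-251879 + 392752\right) = \left(-155338 + 113703 \cdot \frac{1}{321757}\right) 140873 = \left(-155338 + \frac{113703}{321757}\right) 140873 = \left(- \frac{49980975163}{321757}\right) 140873 = - \frac{7040969914137299}{321757}$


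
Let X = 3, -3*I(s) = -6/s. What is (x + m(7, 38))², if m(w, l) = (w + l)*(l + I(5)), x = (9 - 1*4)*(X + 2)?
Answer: 3073009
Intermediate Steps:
I(s) = 2/s (I(s) = -(-2)/s = 2/s)
x = 25 (x = (9 - 1*4)*(3 + 2) = (9 - 4)*5 = 5*5 = 25)
m(w, l) = (⅖ + l)*(l + w) (m(w, l) = (w + l)*(l + 2/5) = (l + w)*(l + 2*(⅕)) = (l + w)*(l + ⅖) = (l + w)*(⅖ + l) = (⅖ + l)*(l + w))
(x + m(7, 38))² = (25 + (38² + (⅖)*38 + (⅖)*7 + 38*7))² = (25 + (1444 + 76/5 + 14/5 + 266))² = (25 + 1728)² = 1753² = 3073009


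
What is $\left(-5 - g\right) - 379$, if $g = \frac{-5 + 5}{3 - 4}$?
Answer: $-384$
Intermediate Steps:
$g = 0$ ($g = \frac{0}{-1} = 0 \left(-1\right) = 0$)
$\left(-5 - g\right) - 379 = \left(-5 - 0\right) - 379 = \left(-5 + 0\right) - 379 = -5 - 379 = -384$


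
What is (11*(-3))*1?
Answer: -33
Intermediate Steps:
(11*(-3))*1 = -33*1 = -33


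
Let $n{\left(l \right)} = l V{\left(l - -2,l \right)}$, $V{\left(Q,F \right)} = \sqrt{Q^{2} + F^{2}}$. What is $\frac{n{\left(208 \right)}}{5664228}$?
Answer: $\frac{104 \sqrt{21841}}{1416057} \approx 0.010854$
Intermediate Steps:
$V{\left(Q,F \right)} = \sqrt{F^{2} + Q^{2}}$
$n{\left(l \right)} = l \sqrt{l^{2} + \left(2 + l\right)^{2}}$ ($n{\left(l \right)} = l \sqrt{l^{2} + \left(l - -2\right)^{2}} = l \sqrt{l^{2} + \left(l + 2\right)^{2}} = l \sqrt{l^{2} + \left(2 + l\right)^{2}}$)
$\frac{n{\left(208 \right)}}{5664228} = \frac{208 \sqrt{208^{2} + \left(2 + 208\right)^{2}}}{5664228} = 208 \sqrt{43264 + 210^{2}} \cdot \frac{1}{5664228} = 208 \sqrt{43264 + 44100} \cdot \frac{1}{5664228} = 208 \sqrt{87364} \cdot \frac{1}{5664228} = 208 \cdot 2 \sqrt{21841} \cdot \frac{1}{5664228} = 416 \sqrt{21841} \cdot \frac{1}{5664228} = \frac{104 \sqrt{21841}}{1416057}$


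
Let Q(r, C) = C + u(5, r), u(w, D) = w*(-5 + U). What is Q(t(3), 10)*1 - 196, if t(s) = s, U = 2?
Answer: -201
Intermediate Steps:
u(w, D) = -3*w (u(w, D) = w*(-5 + 2) = w*(-3) = -3*w)
Q(r, C) = -15 + C (Q(r, C) = C - 3*5 = C - 15 = -15 + C)
Q(t(3), 10)*1 - 196 = (-15 + 10)*1 - 196 = -5*1 - 196 = -5 - 196 = -201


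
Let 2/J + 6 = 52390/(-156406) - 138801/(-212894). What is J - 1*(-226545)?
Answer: 21434703253332391/94615800619 ≈ 2.2654e+5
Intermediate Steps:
J = -33297898964/94615800619 (J = 2/(-6 + (52390/(-156406) - 138801/(-212894))) = 2/(-6 + (52390*(-1/156406) - 138801*(-1/212894))) = 2/(-6 + (-26195/78203 + 138801/212894)) = 2/(-6 + 5277896273/16648949482) = 2/(-94615800619/16648949482) = 2*(-16648949482/94615800619) = -33297898964/94615800619 ≈ -0.35193)
J - 1*(-226545) = -33297898964/94615800619 - 1*(-226545) = -33297898964/94615800619 + 226545 = 21434703253332391/94615800619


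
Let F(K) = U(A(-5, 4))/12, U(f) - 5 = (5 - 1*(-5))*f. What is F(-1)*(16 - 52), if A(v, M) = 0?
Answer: -15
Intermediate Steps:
U(f) = 5 + 10*f (U(f) = 5 + (5 - 1*(-5))*f = 5 + (5 + 5)*f = 5 + 10*f)
F(K) = 5/12 (F(K) = (5 + 10*0)/12 = (5 + 0)*(1/12) = 5*(1/12) = 5/12)
F(-1)*(16 - 52) = 5*(16 - 52)/12 = (5/12)*(-36) = -15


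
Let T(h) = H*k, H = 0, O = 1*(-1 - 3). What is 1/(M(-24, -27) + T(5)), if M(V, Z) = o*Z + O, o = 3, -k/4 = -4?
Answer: -1/85 ≈ -0.011765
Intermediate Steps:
O = -4 (O = 1*(-4) = -4)
k = 16 (k = -4*(-4) = 16)
T(h) = 0 (T(h) = 0*16 = 0)
M(V, Z) = -4 + 3*Z (M(V, Z) = 3*Z - 4 = -4 + 3*Z)
1/(M(-24, -27) + T(5)) = 1/((-4 + 3*(-27)) + 0) = 1/((-4 - 81) + 0) = 1/(-85 + 0) = 1/(-85) = -1/85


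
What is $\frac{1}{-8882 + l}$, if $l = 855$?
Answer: $- \frac{1}{8027} \approx -0.00012458$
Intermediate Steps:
$\frac{1}{-8882 + l} = \frac{1}{-8882 + 855} = \frac{1}{-8027} = - \frac{1}{8027}$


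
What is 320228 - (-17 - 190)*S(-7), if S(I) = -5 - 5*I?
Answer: 326438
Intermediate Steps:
320228 - (-17 - 190)*S(-7) = 320228 - (-17 - 190)*(-5 - 5*(-7)) = 320228 - (-207)*(-5 + 35) = 320228 - (-207)*30 = 320228 - 1*(-6210) = 320228 + 6210 = 326438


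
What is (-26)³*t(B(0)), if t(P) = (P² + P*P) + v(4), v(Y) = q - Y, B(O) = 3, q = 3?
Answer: -298792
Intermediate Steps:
v(Y) = 3 - Y
t(P) = -1 + 2*P² (t(P) = (P² + P*P) + (3 - 1*4) = (P² + P²) + (3 - 4) = 2*P² - 1 = -1 + 2*P²)
(-26)³*t(B(0)) = (-26)³*(-1 + 2*3²) = -17576*(-1 + 2*9) = -17576*(-1 + 18) = -17576*17 = -298792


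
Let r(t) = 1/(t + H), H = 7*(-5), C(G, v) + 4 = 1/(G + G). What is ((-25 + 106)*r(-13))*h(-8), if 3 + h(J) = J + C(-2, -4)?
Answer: 1647/64 ≈ 25.734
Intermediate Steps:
C(G, v) = -4 + 1/(2*G) (C(G, v) = -4 + 1/(G + G) = -4 + 1/(2*G))
H = -35
r(t) = 1/(-35 + t) (r(t) = 1/(t - 35) = 1/(-35 + t))
h(J) = -29/4 + J (h(J) = -3 + (J + (-4 + (1/2)/(-2))) = -3 + (J + (-4 + (1/2)*(-1/2))) = -3 + (J + (-4 - 1/4)) = -3 + (J - 17/4) = -3 + (-17/4 + J) = -29/4 + J)
((-25 + 106)*r(-13))*h(-8) = ((-25 + 106)/(-35 - 13))*(-29/4 - 8) = (81/(-48))*(-61/4) = (81*(-1/48))*(-61/4) = -27/16*(-61/4) = 1647/64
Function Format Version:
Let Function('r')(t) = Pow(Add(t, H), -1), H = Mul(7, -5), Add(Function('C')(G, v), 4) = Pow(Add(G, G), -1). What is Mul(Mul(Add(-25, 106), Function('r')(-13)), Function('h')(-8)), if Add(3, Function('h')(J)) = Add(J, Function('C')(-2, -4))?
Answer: Rational(1647, 64) ≈ 25.734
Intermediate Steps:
Function('C')(G, v) = Add(-4, Mul(Rational(1, 2), Pow(G, -1))) (Function('C')(G, v) = Add(-4, Pow(Add(G, G), -1)) = Add(-4, Pow(Mul(2, G), -1)) = Add(-4, Mul(Rational(1, 2), Pow(G, -1))))
H = -35
Function('r')(t) = Pow(Add(-35, t), -1) (Function('r')(t) = Pow(Add(t, -35), -1) = Pow(Add(-35, t), -1))
Function('h')(J) = Add(Rational(-29, 4), J) (Function('h')(J) = Add(-3, Add(J, Add(-4, Mul(Rational(1, 2), Pow(-2, -1))))) = Add(-3, Add(J, Add(-4, Mul(Rational(1, 2), Rational(-1, 2))))) = Add(-3, Add(J, Add(-4, Rational(-1, 4)))) = Add(-3, Add(J, Rational(-17, 4))) = Add(-3, Add(Rational(-17, 4), J)) = Add(Rational(-29, 4), J))
Mul(Mul(Add(-25, 106), Function('r')(-13)), Function('h')(-8)) = Mul(Mul(Add(-25, 106), Pow(Add(-35, -13), -1)), Add(Rational(-29, 4), -8)) = Mul(Mul(81, Pow(-48, -1)), Rational(-61, 4)) = Mul(Mul(81, Rational(-1, 48)), Rational(-61, 4)) = Mul(Rational(-27, 16), Rational(-61, 4)) = Rational(1647, 64)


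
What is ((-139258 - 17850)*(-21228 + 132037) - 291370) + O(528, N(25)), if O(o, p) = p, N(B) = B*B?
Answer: -17409271117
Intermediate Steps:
N(B) = B²
((-139258 - 17850)*(-21228 + 132037) - 291370) + O(528, N(25)) = ((-139258 - 17850)*(-21228 + 132037) - 291370) + 25² = (-157108*110809 - 291370) + 625 = (-17408980372 - 291370) + 625 = -17409271742 + 625 = -17409271117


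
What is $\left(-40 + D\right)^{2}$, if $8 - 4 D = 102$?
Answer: $\frac{16129}{4} \approx 4032.3$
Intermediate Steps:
$D = - \frac{47}{2}$ ($D = 2 - \frac{51}{2} = - \frac{47}{2} \approx -23.5$)
$\left(-40 + D\right)^{2} = \left(-40 - \frac{47}{2}\right)^{2} = \left(- \frac{127}{2}\right)^{2} = \frac{16129}{4}$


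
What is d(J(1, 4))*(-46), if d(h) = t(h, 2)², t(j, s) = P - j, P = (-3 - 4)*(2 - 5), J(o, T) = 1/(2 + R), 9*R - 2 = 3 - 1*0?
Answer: -449352/23 ≈ -19537.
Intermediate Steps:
R = 5/9 (R = 2/9 + (3 - 1*0)/9 = 2/9 + (3 + 0)/9 = 2/9 + (⅑)*3 = 2/9 + ⅓ = 5/9 ≈ 0.55556)
J(o, T) = 9/23 (J(o, T) = 1/(2 + 5/9) = 1/(23/9) = 9/23)
P = 21 (P = -7*(-3) = 21)
t(j, s) = 21 - j
d(h) = (21 - h)²
d(J(1, 4))*(-46) = (-21 + 9/23)²*(-46) = (-474/23)²*(-46) = (224676/529)*(-46) = -449352/23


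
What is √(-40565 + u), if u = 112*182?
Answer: 31*I*√21 ≈ 142.06*I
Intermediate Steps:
u = 20384
√(-40565 + u) = √(-40565 + 20384) = √(-20181) = 31*I*√21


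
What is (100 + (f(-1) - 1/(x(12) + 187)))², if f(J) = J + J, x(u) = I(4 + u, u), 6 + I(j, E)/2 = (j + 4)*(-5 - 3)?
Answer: 201952521/21025 ≈ 9605.3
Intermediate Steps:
I(j, E) = -76 - 16*j (I(j, E) = -12 + 2*((j + 4)*(-5 - 3)) = -12 + 2*((4 + j)*(-8)) = -12 + 2*(-32 - 8*j) = -12 + (-64 - 16*j) = -76 - 16*j)
x(u) = -140 - 16*u (x(u) = -76 - 16*(4 + u) = -76 + (-64 - 16*u) = -140 - 16*u)
f(J) = 2*J
(100 + (f(-1) - 1/(x(12) + 187)))² = (100 + (2*(-1) - 1/((-140 - 16*12) + 187)))² = (100 + (-2 - 1/((-140 - 192) + 187)))² = (100 + (-2 - 1/(-332 + 187)))² = (100 + (-2 - 1/(-145)))² = (100 + (-2 - 1*(-1/145)))² = (100 + (-2 + 1/145))² = (100 - 289/145)² = (14211/145)² = 201952521/21025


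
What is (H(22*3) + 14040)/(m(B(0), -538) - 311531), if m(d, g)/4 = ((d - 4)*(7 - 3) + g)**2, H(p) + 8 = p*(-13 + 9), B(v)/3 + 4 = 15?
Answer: 13768/400805 ≈ 0.034351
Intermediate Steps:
B(v) = 33 (B(v) = -12 + 3*15 = -12 + 45 = 33)
H(p) = -8 - 4*p (H(p) = -8 + p*(-13 + 9) = -8 + p*(-4) = -8 - 4*p)
m(d, g) = 4*(-16 + g + 4*d)**2 (m(d, g) = 4*((d - 4)*(7 - 3) + g)**2 = 4*((-4 + d)*4 + g)**2 = 4*((-16 + 4*d) + g)**2 = 4*(-16 + g + 4*d)**2)
(H(22*3) + 14040)/(m(B(0), -538) - 311531) = ((-8 - 88*3) + 14040)/(4*(-16 - 538 + 4*33)**2 - 311531) = ((-8 - 4*66) + 14040)/(4*(-16 - 538 + 132)**2 - 311531) = ((-8 - 264) + 14040)/(4*(-422)**2 - 311531) = (-272 + 14040)/(4*178084 - 311531) = 13768/(712336 - 311531) = 13768/400805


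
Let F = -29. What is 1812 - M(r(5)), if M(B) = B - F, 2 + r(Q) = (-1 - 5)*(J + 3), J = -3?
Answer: 1785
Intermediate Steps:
r(Q) = -2 (r(Q) = -2 + (-1 - 5)*(-3 + 3) = -2 - 6*0 = -2 + 0 = -2)
M(B) = 29 + B (M(B) = B - 1*(-29) = B + 29 = 29 + B)
1812 - M(r(5)) = 1812 - (29 - 2) = 1812 - 1*27 = 1812 - 27 = 1785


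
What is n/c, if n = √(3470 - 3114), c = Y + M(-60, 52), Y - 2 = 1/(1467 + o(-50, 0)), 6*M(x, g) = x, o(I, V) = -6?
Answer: -2922*√89/11687 ≈ -2.3587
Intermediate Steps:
M(x, g) = x/6
Y = 2923/1461 (Y = 2 + 1/(1467 - 6) = 2 + 1/1461 = 2923/1461 ≈ 2.0007)
c = -11687/1461 (c = 2923/1461 + (⅙)*(-60) = 2923/1461 - 10 = -11687/1461 ≈ -7.9993)
n = 2*√89 (n = √356 = 2*√89 ≈ 18.868)
n/c = (2*√89)/(-11687/1461) = (2*√89)*(-1461/11687) = -2922*√89/11687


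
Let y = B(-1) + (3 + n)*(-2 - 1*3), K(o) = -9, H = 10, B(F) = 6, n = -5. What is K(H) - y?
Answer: -25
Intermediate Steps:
y = 16 (y = 6 + (3 - 5)*(-2 - 1*3) = 6 - 2*(-2 - 3) = 6 - 2*(-5) = 6 + 10 = 16)
K(H) - y = -9 - 1*16 = -9 - 16 = -25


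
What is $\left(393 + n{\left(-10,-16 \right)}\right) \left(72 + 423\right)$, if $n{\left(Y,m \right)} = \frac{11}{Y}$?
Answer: $\frac{387981}{2} \approx 1.9399 \cdot 10^{5}$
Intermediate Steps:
$\left(393 + n{\left(-10,-16 \right)}\right) \left(72 + 423\right) = \left(393 + \frac{11}{-10}\right) \left(72 + 423\right) = \left(393 + 11 \left(- \frac{1}{10}\right)\right) 495 = \left(393 - \frac{11}{10}\right) 495 = \frac{3919}{10} \cdot 495 = \frac{387981}{2}$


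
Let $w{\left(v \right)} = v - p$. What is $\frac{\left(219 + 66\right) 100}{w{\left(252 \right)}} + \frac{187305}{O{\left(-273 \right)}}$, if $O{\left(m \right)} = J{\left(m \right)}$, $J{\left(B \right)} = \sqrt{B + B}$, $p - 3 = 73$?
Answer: $\frac{7125}{44} - \frac{62435 i \sqrt{546}}{182} \approx 161.93 - 8015.9 i$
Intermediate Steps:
$p = 76$ ($p = 3 + 73 = 76$)
$w{\left(v \right)} = -76 + v$ ($w{\left(v \right)} = v - 76 = -76 + v$)
$J{\left(B \right)} = \sqrt{2} \sqrt{B}$ ($J{\left(B \right)} = \sqrt{2 B} = \sqrt{2} \sqrt{B}$)
$O{\left(m \right)} = \sqrt{2} \sqrt{m}$
$\frac{\left(219 + 66\right) 100}{w{\left(252 \right)}} + \frac{187305}{O{\left(-273 \right)}} = \frac{\left(219 + 66\right) 100}{-76 + 252} + \frac{187305}{\sqrt{2} \sqrt{-273}} = \frac{285 \cdot 100}{176} + \frac{187305}{\sqrt{2} i \sqrt{273}} = 28500 \cdot \frac{1}{176} + \frac{187305}{i \sqrt{546}} = \frac{7125}{44} + 187305 \left(- \frac{i \sqrt{546}}{546}\right) = \frac{7125}{44} - \frac{62435 i \sqrt{546}}{182}$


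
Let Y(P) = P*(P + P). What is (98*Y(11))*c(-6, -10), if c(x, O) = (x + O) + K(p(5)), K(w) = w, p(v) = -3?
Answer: -450604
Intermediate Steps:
c(x, O) = -3 + O + x (c(x, O) = (x + O) - 3 = (O + x) - 3 = -3 + O + x)
Y(P) = 2*P**2 (Y(P) = P*(2*P) = 2*P**2)
(98*Y(11))*c(-6, -10) = (98*(2*11**2))*(-3 - 10 - 6) = (98*(2*121))*(-19) = (98*242)*(-19) = 23716*(-19) = -450604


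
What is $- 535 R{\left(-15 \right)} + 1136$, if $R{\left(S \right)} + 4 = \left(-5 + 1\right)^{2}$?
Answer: $-5284$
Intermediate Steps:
$R{\left(S \right)} = 12$ ($R{\left(S \right)} = -4 + \left(-5 + 1\right)^{2} = -4 + \left(-4\right)^{2} = -4 + 16 = 12$)
$- 535 R{\left(-15 \right)} + 1136 = \left(-535\right) 12 + 1136 = -6420 + 1136 = -5284$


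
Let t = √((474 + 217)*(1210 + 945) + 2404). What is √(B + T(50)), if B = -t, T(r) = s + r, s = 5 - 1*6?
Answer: √(49 - √1491509) ≈ 34.238*I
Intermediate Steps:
t = √1491509 (t = √(691*2155 + 2404) = √(1489105 + 2404) = √1491509 ≈ 1221.3)
s = -1 (s = 5 - 6 = -1)
T(r) = -1 + r
B = -√1491509 ≈ -1221.3
√(B + T(50)) = √(-√1491509 + (-1 + 50)) = √(-√1491509 + 49) = √(49 - √1491509)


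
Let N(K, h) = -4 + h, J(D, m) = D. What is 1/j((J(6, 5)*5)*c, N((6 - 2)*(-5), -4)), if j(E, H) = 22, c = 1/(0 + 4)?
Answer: 1/22 ≈ 0.045455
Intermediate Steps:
c = ¼ (c = 1/4 = ¼ ≈ 0.25000)
1/j((J(6, 5)*5)*c, N((6 - 2)*(-5), -4)) = 1/22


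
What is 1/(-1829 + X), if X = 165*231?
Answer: 1/36286 ≈ 2.7559e-5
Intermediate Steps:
X = 38115
1/(-1829 + X) = 1/(-1829 + 38115) = 1/36286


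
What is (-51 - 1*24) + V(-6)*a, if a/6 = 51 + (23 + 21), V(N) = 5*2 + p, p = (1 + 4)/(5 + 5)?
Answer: 5910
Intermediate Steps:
p = ½ (p = 5/10 = 5*(⅒) = ½ ≈ 0.50000)
V(N) = 21/2 (V(N) = 5*2 + ½ = 10 + ½ = 21/2)
a = 570 (a = 6*(51 + (23 + 21)) = 6*(51 + 44) = 6*95 = 570)
(-51 - 1*24) + V(-6)*a = (-51 - 1*24) + (21/2)*570 = (-51 - 24) + 5985 = -75 + 5985 = 5910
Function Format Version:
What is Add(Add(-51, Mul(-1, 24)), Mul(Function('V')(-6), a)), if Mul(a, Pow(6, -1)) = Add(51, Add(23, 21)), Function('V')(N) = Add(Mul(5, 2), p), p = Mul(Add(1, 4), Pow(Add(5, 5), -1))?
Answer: 5910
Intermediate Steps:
p = Rational(1, 2) (p = Mul(5, Pow(10, -1)) = Mul(5, Rational(1, 10)) = Rational(1, 2) ≈ 0.50000)
Function('V')(N) = Rational(21, 2) (Function('V')(N) = Add(Mul(5, 2), Rational(1, 2)) = Add(10, Rational(1, 2)) = Rational(21, 2))
a = 570 (a = Mul(6, Add(51, Add(23, 21))) = Mul(6, Add(51, 44)) = Mul(6, 95) = 570)
Add(Add(-51, Mul(-1, 24)), Mul(Function('V')(-6), a)) = Add(Add(-51, Mul(-1, 24)), Mul(Rational(21, 2), 570)) = Add(Add(-51, -24), 5985) = Add(-75, 5985) = 5910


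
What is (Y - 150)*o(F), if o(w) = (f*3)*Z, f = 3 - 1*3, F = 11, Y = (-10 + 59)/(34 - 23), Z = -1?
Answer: 0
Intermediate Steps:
Y = 49/11 ≈ 4.4545
f = 0 (f = 3 - 3 = 0)
o(w) = 0 (o(w) = (0*3)*(-1) = 0*(-1) = 0)
(Y - 150)*o(F) = (49/11 - 150)*0 = -1601/11*0 = 0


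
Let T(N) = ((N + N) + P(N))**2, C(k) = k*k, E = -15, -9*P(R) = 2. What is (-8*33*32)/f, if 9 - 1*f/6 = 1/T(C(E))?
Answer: -23071916032/147476655 ≈ -156.44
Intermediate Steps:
P(R) = -2/9 (P(R) = -1/9*2 = -2/9)
C(k) = k**2
T(N) = (-2/9 + 2*N)**2 (T(N) = ((N + N) - 2/9)**2 = (2*N - 2/9)**2 = (-2/9 + 2*N)**2)
f = 442429965/8193152 (f = 54 - 6*81/(4*(-1 + 9*(-15)**2)**2) = 54 - 6*81/(4*(-1 + 9*225)**2) = 54 - 6*81/(4*(-1 + 2025)**2) = 54 - 6/((4/81)*2024**2) = 54 - 6/((4/81)*4096576) = 54 - 6/16386304/81 = 54 - 6*81/16386304 = 54 - 243/8193152 = 442429965/8193152 ≈ 54.000)
(-8*33*32)/f = (-8*33*32)/(442429965/8193152) = -264*32*(8193152/442429965) = -8448*8193152/442429965 = -23071916032/147476655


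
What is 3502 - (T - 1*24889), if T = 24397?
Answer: 3994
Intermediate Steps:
3502 - (T - 1*24889) = 3502 - (24397 - 1*24889) = 3502 - (24397 - 24889) = 3502 - 1*(-492) = 3502 + 492 = 3994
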